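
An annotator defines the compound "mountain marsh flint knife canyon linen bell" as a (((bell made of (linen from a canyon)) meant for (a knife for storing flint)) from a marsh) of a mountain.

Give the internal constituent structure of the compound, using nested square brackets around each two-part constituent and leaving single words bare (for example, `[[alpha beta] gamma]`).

[mountain [marsh [[flint knife] [[canyon linen] bell]]]]

Overall it is a kind of bell (specifically "marsh flint knife canyon linen bell"); the modifier is "mountain".
Within "marsh flint knife canyon linen bell", the head is "bell" (specifically "flint knife canyon linen bell") and the modifier is "marsh".
Within "flint knife canyon linen bell", the head is "bell" (specifically "canyon linen bell") and the modifier is "flint knife".
Within "flint knife", the head is "knife" and the modifier is "flint".
Within "canyon linen bell", the head is "bell" and the modifier is "canyon linen".
Within "canyon linen", the head is "linen" and the modifier is "canyon".
Putting it together: [mountain [marsh [[flint knife] [[canyon linen] bell]]]].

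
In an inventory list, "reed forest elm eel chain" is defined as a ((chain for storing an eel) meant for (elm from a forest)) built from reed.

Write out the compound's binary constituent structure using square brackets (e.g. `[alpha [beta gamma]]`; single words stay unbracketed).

[reed [[forest elm] [eel chain]]]

The outermost head in the paraphrase is "chain" (specifically "forest elm eel chain"), modified by "reed".
"forest elm eel chain" → head "chain" (specifically "eel chain"), modifier "forest elm".
"forest elm" → head "elm", modifier "forest".
"eel chain" → head "chain", modifier "eel".
Putting it together: [reed [[forest elm] [eel chain]]].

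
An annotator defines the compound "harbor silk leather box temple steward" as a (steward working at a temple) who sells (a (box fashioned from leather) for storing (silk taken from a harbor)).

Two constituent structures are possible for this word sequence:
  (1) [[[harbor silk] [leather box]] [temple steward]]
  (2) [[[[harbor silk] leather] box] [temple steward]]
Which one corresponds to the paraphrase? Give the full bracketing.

[[[harbor silk] [leather box]] [temple steward]]

The paraphrase's head is the "steward" part ("temple steward"); its modifier is "harbor silk leather box".
That top-level split, carried through the inner groups, gives [[[harbor silk] [leather box]] [temple steward]].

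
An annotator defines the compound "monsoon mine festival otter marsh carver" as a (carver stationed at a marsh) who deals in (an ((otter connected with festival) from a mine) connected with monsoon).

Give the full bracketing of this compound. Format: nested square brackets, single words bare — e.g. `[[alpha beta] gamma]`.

At the top level: head "carver" (specifically "marsh carver"); modifier "monsoon mine festival otter".
Within "monsoon mine festival otter", the head is "otter" (specifically "mine festival otter") and the modifier is "monsoon".
Within "mine festival otter", the head is "otter" (specifically "festival otter") and the modifier is "mine".
Within "festival otter", the head is "otter" and the modifier is "festival".
Within "marsh carver", the head is "carver" and the modifier is "marsh".
So the structure is [[monsoon [mine [festival otter]]] [marsh carver]].

[[monsoon [mine [festival otter]]] [marsh carver]]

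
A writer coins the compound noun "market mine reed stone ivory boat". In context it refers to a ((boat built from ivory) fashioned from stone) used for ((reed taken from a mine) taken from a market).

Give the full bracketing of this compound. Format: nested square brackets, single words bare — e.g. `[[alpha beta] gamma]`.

Whole compound: head "boat" (specifically "stone ivory boat"), modifier "market mine reed".
Within "market mine reed", the head is "reed" (specifically "mine reed") and the modifier is "market".
Within "mine reed", the head is "reed" and the modifier is "mine".
Within "stone ivory boat", the head is "boat" (specifically "ivory boat") and the modifier is "stone".
Within "ivory boat", the head is "boat" and the modifier is "ivory".
Putting it together: [[market [mine reed]] [stone [ivory boat]]].

[[market [mine reed]] [stone [ivory boat]]]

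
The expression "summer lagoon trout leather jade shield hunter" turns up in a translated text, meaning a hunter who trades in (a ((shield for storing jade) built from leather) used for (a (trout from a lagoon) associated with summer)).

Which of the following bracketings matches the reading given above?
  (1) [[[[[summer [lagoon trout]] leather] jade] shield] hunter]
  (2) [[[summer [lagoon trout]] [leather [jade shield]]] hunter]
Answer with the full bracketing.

The paraphrase's head is the "hunter" part ("hunter"); its modifier is "summer lagoon trout leather jade shield".
That top-level split, carried through the inner groups, gives [[[summer [lagoon trout]] [leather [jade shield]]] hunter].

[[[summer [lagoon trout]] [leather [jade shield]]] hunter]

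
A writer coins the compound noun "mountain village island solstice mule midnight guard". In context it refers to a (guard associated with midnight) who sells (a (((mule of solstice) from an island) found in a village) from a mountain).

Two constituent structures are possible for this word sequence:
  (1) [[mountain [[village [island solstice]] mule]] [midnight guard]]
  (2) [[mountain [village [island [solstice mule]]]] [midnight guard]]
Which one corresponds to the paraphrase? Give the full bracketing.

The paraphrase's head is the "guard" part ("midnight guard"); its modifier is "mountain village island solstice mule".
That top-level split, carried through the inner groups, gives [[mountain [village [island [solstice mule]]]] [midnight guard]].

[[mountain [village [island [solstice mule]]]] [midnight guard]]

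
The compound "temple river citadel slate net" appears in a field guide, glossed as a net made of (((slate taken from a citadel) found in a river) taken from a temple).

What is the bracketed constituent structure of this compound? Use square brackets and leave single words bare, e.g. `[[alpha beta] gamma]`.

[[temple [river [citadel slate]]] net]

Overall it is a kind of net; the modifier is "temple river citadel slate".
Inside "temple river citadel slate": head "slate" (specifically "river citadel slate"), modifier "temple".
Inside "river citadel slate": head "slate" (specifically "citadel slate"), modifier "river".
Inside "citadel slate": head "slate", modifier "citadel".
Assembled: [[temple [river [citadel slate]]] net].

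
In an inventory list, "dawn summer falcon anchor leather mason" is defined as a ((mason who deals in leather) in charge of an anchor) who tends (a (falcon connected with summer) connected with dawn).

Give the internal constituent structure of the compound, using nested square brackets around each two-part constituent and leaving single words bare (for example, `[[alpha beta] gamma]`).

The outermost head in the paraphrase is "mason" (specifically "anchor leather mason"), modified by "dawn summer falcon".
Inside "dawn summer falcon": head "falcon" (specifically "summer falcon"), modifier "dawn".
Inside "summer falcon": head "falcon", modifier "summer".
Inside "anchor leather mason": head "mason" (specifically "leather mason"), modifier "anchor".
Inside "leather mason": head "mason", modifier "leather".
Putting it together: [[dawn [summer falcon]] [anchor [leather mason]]].

[[dawn [summer falcon]] [anchor [leather mason]]]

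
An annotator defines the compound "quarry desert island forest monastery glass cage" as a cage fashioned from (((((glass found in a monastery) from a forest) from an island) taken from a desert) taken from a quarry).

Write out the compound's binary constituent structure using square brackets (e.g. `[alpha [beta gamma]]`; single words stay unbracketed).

[[quarry [desert [island [forest [monastery glass]]]]] cage]

The outermost head in the paraphrase is "cage", modified by "quarry desert island forest monastery glass".
Within "quarry desert island forest monastery glass", the head is "glass" (specifically "desert island forest monastery glass") and the modifier is "quarry".
Within "desert island forest monastery glass", the head is "glass" (specifically "island forest monastery glass") and the modifier is "desert".
Within "island forest monastery glass", the head is "glass" (specifically "forest monastery glass") and the modifier is "island".
Within "forest monastery glass", the head is "glass" (specifically "monastery glass") and the modifier is "forest".
Within "monastery glass", the head is "glass" and the modifier is "monastery".
So the structure is [[quarry [desert [island [forest [monastery glass]]]]] cage].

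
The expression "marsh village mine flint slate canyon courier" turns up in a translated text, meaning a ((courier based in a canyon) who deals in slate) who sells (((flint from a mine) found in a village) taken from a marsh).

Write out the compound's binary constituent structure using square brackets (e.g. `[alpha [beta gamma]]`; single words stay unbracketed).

The outermost head in the paraphrase is "courier" (specifically "slate canyon courier"), modified by "marsh village mine flint".
Inside "marsh village mine flint": head "flint" (specifically "village mine flint"), modifier "marsh".
Inside "village mine flint": head "flint" (specifically "mine flint"), modifier "village".
Inside "mine flint": head "flint", modifier "mine".
Inside "slate canyon courier": head "courier" (specifically "canyon courier"), modifier "slate".
Inside "canyon courier": head "courier", modifier "canyon".
Assembled: [[marsh [village [mine flint]]] [slate [canyon courier]]].

[[marsh [village [mine flint]]] [slate [canyon courier]]]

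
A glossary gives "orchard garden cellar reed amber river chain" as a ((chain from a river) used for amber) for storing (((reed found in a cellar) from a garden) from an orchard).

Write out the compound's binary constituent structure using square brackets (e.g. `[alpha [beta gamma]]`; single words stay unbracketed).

Whole compound: head "chain" (specifically "amber river chain"), modifier "orchard garden cellar reed".
Inside "orchard garden cellar reed": head "reed" (specifically "garden cellar reed"), modifier "orchard".
Inside "garden cellar reed": head "reed" (specifically "cellar reed"), modifier "garden".
Inside "cellar reed": head "reed", modifier "cellar".
Inside "amber river chain": head "chain" (specifically "river chain"), modifier "amber".
Inside "river chain": head "chain", modifier "river".
So the structure is [[orchard [garden [cellar reed]]] [amber [river chain]]].

[[orchard [garden [cellar reed]]] [amber [river chain]]]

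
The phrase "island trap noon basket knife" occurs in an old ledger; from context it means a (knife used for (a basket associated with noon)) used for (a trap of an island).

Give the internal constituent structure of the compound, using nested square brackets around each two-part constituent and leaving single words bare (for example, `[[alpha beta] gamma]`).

[[island trap] [[noon basket] knife]]

The outermost head in the paraphrase is "knife" (specifically "noon basket knife"), modified by "island trap".
Within "island trap", the head is "trap" and the modifier is "island".
Within "noon basket knife", the head is "knife" and the modifier is "noon basket".
Within "noon basket", the head is "basket" and the modifier is "noon".
So the structure is [[island trap] [[noon basket] knife]].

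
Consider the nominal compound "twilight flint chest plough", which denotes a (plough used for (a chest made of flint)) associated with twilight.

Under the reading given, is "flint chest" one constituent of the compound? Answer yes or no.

yes

The paraphrase groups the words so that "flint chest" is one unit: it corresponds to a single parenthesized sub-phrase.
The full structure is [twilight [[flint chest] plough]], in which [flint chest] is a constituent.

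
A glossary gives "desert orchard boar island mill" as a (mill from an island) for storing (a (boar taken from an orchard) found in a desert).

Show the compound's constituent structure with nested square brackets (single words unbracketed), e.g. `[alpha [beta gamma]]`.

[[desert [orchard boar]] [island mill]]

Overall it is a kind of mill (specifically "island mill"); the modifier is "desert orchard boar".
Inside "desert orchard boar": head "boar" (specifically "orchard boar"), modifier "desert".
Inside "orchard boar": head "boar", modifier "orchard".
Inside "island mill": head "mill", modifier "island".
Putting it together: [[desert [orchard boar]] [island mill]].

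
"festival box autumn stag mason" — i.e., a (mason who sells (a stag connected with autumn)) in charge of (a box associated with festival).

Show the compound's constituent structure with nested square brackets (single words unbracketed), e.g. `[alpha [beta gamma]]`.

At the top level: head "mason" (specifically "autumn stag mason"); modifier "festival box".
Within "festival box", the head is "box" and the modifier is "festival".
Within "autumn stag mason", the head is "mason" and the modifier is "autumn stag".
Within "autumn stag", the head is "stag" and the modifier is "autumn".
Putting it together: [[festival box] [[autumn stag] mason]].

[[festival box] [[autumn stag] mason]]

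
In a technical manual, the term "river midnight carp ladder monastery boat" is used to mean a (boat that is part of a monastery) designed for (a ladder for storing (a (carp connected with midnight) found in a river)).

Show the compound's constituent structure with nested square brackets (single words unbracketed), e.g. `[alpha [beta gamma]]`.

At the top level: head "boat" (specifically "monastery boat"); modifier "river midnight carp ladder".
Within "river midnight carp ladder", the head is "ladder" and the modifier is "river midnight carp".
Within "river midnight carp", the head is "carp" (specifically "midnight carp") and the modifier is "river".
Within "midnight carp", the head is "carp" and the modifier is "midnight".
Within "monastery boat", the head is "boat" and the modifier is "monastery".
Assembled: [[[river [midnight carp]] ladder] [monastery boat]].

[[[river [midnight carp]] ladder] [monastery boat]]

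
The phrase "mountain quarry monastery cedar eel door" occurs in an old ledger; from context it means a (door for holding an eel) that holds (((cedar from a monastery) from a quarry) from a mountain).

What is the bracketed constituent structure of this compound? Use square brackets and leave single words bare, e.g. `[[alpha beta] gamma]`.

[[mountain [quarry [monastery cedar]]] [eel door]]

Overall it is a kind of door (specifically "eel door"); the modifier is "mountain quarry monastery cedar".
"mountain quarry monastery cedar" → head "cedar" (specifically "quarry monastery cedar"), modifier "mountain".
"quarry monastery cedar" → head "cedar" (specifically "monastery cedar"), modifier "quarry".
"monastery cedar" → head "cedar", modifier "monastery".
"eel door" → head "door", modifier "eel".
Assembled: [[mountain [quarry [monastery cedar]]] [eel door]].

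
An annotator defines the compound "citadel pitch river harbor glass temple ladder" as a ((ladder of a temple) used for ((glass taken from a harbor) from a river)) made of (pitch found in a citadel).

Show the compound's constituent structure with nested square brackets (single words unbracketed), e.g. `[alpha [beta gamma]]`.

[[citadel pitch] [[river [harbor glass]] [temple ladder]]]

The outermost head in the paraphrase is "ladder" (specifically "river harbor glass temple ladder"), modified by "citadel pitch".
Inside "citadel pitch": head "pitch", modifier "citadel".
Inside "river harbor glass temple ladder": head "ladder" (specifically "temple ladder"), modifier "river harbor glass".
Inside "river harbor glass": head "glass" (specifically "harbor glass"), modifier "river".
Inside "harbor glass": head "glass", modifier "harbor".
Inside "temple ladder": head "ladder", modifier "temple".
Assembled: [[citadel pitch] [[river [harbor glass]] [temple ladder]]].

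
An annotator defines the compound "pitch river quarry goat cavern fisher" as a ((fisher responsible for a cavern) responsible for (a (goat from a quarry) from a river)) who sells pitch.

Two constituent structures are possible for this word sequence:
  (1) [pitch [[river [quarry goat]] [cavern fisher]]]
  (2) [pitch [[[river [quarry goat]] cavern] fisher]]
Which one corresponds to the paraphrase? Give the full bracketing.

The paraphrase's head is the "fisher" part ("river quarry goat cavern fisher"); its modifier is "pitch".
That top-level split, carried through the inner groups, gives [pitch [[river [quarry goat]] [cavern fisher]]].

[pitch [[river [quarry goat]] [cavern fisher]]]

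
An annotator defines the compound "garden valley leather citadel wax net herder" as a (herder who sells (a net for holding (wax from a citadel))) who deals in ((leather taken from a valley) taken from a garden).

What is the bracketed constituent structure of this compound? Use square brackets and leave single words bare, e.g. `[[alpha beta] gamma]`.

The outermost head in the paraphrase is "herder" (specifically "citadel wax net herder"), modified by "garden valley leather".
Within "garden valley leather", the head is "leather" (specifically "valley leather") and the modifier is "garden".
Within "valley leather", the head is "leather" and the modifier is "valley".
Within "citadel wax net herder", the head is "herder" and the modifier is "citadel wax net".
Within "citadel wax net", the head is "net" and the modifier is "citadel wax".
Within "citadel wax", the head is "wax" and the modifier is "citadel".
Putting it together: [[garden [valley leather]] [[[citadel wax] net] herder]].

[[garden [valley leather]] [[[citadel wax] net] herder]]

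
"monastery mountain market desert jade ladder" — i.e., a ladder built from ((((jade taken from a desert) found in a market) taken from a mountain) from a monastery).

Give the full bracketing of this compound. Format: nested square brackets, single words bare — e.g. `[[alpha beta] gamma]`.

[[monastery [mountain [market [desert jade]]]] ladder]

Whole compound: head "ladder", modifier "monastery mountain market desert jade".
Within "monastery mountain market desert jade", the head is "jade" (specifically "mountain market desert jade") and the modifier is "monastery".
Within "mountain market desert jade", the head is "jade" (specifically "market desert jade") and the modifier is "mountain".
Within "market desert jade", the head is "jade" (specifically "desert jade") and the modifier is "market".
Within "desert jade", the head is "jade" and the modifier is "desert".
So the structure is [[monastery [mountain [market [desert jade]]]] ladder].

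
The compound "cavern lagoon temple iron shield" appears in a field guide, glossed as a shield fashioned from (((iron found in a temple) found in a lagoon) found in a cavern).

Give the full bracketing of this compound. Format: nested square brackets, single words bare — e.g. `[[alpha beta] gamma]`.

[[cavern [lagoon [temple iron]]] shield]

At the top level: head "shield"; modifier "cavern lagoon temple iron".
Inside "cavern lagoon temple iron": head "iron" (specifically "lagoon temple iron"), modifier "cavern".
Inside "lagoon temple iron": head "iron" (specifically "temple iron"), modifier "lagoon".
Inside "temple iron": head "iron", modifier "temple".
Assembled: [[cavern [lagoon [temple iron]]] shield].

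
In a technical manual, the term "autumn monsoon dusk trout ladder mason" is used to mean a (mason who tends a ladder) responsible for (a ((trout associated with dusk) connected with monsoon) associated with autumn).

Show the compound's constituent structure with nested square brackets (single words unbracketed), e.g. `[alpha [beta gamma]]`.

[[autumn [monsoon [dusk trout]]] [ladder mason]]

Whole compound: head "mason" (specifically "ladder mason"), modifier "autumn monsoon dusk trout".
Within "autumn monsoon dusk trout", the head is "trout" (specifically "monsoon dusk trout") and the modifier is "autumn".
Within "monsoon dusk trout", the head is "trout" (specifically "dusk trout") and the modifier is "monsoon".
Within "dusk trout", the head is "trout" and the modifier is "dusk".
Within "ladder mason", the head is "mason" and the modifier is "ladder".
So the structure is [[autumn [monsoon [dusk trout]]] [ladder mason]].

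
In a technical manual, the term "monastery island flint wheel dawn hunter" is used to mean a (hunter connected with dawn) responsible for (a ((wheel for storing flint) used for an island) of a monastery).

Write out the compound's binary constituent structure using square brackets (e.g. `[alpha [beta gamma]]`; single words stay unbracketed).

Overall it is a kind of hunter (specifically "dawn hunter"); the modifier is "monastery island flint wheel".
Within "monastery island flint wheel", the head is "wheel" (specifically "island flint wheel") and the modifier is "monastery".
Within "island flint wheel", the head is "wheel" (specifically "flint wheel") and the modifier is "island".
Within "flint wheel", the head is "wheel" and the modifier is "flint".
Within "dawn hunter", the head is "hunter" and the modifier is "dawn".
Putting it together: [[monastery [island [flint wheel]]] [dawn hunter]].

[[monastery [island [flint wheel]]] [dawn hunter]]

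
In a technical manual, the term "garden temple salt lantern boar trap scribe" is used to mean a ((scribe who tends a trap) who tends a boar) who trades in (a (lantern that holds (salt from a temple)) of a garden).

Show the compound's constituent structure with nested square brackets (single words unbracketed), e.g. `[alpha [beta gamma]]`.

At the top level: head "scribe" (specifically "boar trap scribe"); modifier "garden temple salt lantern".
Within "garden temple salt lantern", the head is "lantern" (specifically "temple salt lantern") and the modifier is "garden".
Within "temple salt lantern", the head is "lantern" and the modifier is "temple salt".
Within "temple salt", the head is "salt" and the modifier is "temple".
Within "boar trap scribe", the head is "scribe" (specifically "trap scribe") and the modifier is "boar".
Within "trap scribe", the head is "scribe" and the modifier is "trap".
Putting it together: [[garden [[temple salt] lantern]] [boar [trap scribe]]].

[[garden [[temple salt] lantern]] [boar [trap scribe]]]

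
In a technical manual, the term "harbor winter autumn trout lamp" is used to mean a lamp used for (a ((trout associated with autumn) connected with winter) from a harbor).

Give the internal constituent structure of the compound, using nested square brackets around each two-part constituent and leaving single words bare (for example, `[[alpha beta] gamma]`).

[[harbor [winter [autumn trout]]] lamp]

Overall it is a kind of lamp; the modifier is "harbor winter autumn trout".
"harbor winter autumn trout" → head "trout" (specifically "winter autumn trout"), modifier "harbor".
"winter autumn trout" → head "trout" (specifically "autumn trout"), modifier "winter".
"autumn trout" → head "trout", modifier "autumn".
Assembled: [[harbor [winter [autumn trout]]] lamp].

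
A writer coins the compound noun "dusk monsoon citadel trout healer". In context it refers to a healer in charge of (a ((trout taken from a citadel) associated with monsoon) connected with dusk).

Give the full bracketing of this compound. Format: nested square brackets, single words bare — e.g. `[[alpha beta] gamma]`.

[[dusk [monsoon [citadel trout]]] healer]

The outermost head in the paraphrase is "healer", modified by "dusk monsoon citadel trout".
Inside "dusk monsoon citadel trout": head "trout" (specifically "monsoon citadel trout"), modifier "dusk".
Inside "monsoon citadel trout": head "trout" (specifically "citadel trout"), modifier "monsoon".
Inside "citadel trout": head "trout", modifier "citadel".
So the structure is [[dusk [monsoon [citadel trout]]] healer].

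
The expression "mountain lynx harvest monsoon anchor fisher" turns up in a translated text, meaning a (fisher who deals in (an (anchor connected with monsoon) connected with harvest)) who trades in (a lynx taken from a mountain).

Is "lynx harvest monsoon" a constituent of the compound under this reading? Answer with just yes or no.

no

The top-level split is [mountain lynx] [harvest monsoon anchor fisher]; the full structure is [[mountain lynx] [[harvest [monsoon anchor]] fisher]].
"lynx harvest monsoon" straddles a constituent boundary, so it is not a single unit.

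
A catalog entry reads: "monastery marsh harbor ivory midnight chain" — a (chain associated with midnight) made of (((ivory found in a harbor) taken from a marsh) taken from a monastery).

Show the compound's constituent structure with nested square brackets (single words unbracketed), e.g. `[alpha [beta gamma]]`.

[[monastery [marsh [harbor ivory]]] [midnight chain]]

The outermost head in the paraphrase is "chain" (specifically "midnight chain"), modified by "monastery marsh harbor ivory".
"monastery marsh harbor ivory" → head "ivory" (specifically "marsh harbor ivory"), modifier "monastery".
"marsh harbor ivory" → head "ivory" (specifically "harbor ivory"), modifier "marsh".
"harbor ivory" → head "ivory", modifier "harbor".
"midnight chain" → head "chain", modifier "midnight".
Putting it together: [[monastery [marsh [harbor ivory]]] [midnight chain]].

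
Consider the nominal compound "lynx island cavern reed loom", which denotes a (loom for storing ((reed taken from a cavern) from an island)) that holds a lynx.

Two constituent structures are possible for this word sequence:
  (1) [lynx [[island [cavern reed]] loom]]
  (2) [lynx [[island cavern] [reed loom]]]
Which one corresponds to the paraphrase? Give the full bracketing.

The paraphrase's head is the "loom" part ("island cavern reed loom"); its modifier is "lynx".
That top-level split, carried through the inner groups, gives [lynx [[island [cavern reed]] loom]].

[lynx [[island [cavern reed]] loom]]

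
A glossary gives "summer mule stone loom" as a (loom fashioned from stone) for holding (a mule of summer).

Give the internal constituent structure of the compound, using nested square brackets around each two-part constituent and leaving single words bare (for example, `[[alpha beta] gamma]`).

[[summer mule] [stone loom]]

The outermost head in the paraphrase is "loom" (specifically "stone loom"), modified by "summer mule".
Inside "summer mule": head "mule", modifier "summer".
Inside "stone loom": head "loom", modifier "stone".
Assembled: [[summer mule] [stone loom]].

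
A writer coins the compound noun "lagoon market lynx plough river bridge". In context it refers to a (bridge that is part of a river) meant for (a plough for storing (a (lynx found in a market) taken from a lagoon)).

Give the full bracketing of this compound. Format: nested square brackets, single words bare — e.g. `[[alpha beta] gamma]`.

[[[lagoon [market lynx]] plough] [river bridge]]

Whole compound: head "bridge" (specifically "river bridge"), modifier "lagoon market lynx plough".
Inside "lagoon market lynx plough": head "plough", modifier "lagoon market lynx".
Inside "lagoon market lynx": head "lynx" (specifically "market lynx"), modifier "lagoon".
Inside "market lynx": head "lynx", modifier "market".
Inside "river bridge": head "bridge", modifier "river".
So the structure is [[[lagoon [market lynx]] plough] [river bridge]].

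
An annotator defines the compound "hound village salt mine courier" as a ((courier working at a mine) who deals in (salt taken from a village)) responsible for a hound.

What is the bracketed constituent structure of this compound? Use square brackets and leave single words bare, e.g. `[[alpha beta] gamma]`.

Whole compound: head "courier" (specifically "village salt mine courier"), modifier "hound".
Within "village salt mine courier", the head is "courier" (specifically "mine courier") and the modifier is "village salt".
Within "village salt", the head is "salt" and the modifier is "village".
Within "mine courier", the head is "courier" and the modifier is "mine".
Putting it together: [hound [[village salt] [mine courier]]].

[hound [[village salt] [mine courier]]]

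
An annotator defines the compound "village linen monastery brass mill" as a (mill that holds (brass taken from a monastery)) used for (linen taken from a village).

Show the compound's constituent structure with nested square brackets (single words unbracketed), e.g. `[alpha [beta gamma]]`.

At the top level: head "mill" (specifically "monastery brass mill"); modifier "village linen".
Inside "village linen": head "linen", modifier "village".
Inside "monastery brass mill": head "mill", modifier "monastery brass".
Inside "monastery brass": head "brass", modifier "monastery".
Assembled: [[village linen] [[monastery brass] mill]].

[[village linen] [[monastery brass] mill]]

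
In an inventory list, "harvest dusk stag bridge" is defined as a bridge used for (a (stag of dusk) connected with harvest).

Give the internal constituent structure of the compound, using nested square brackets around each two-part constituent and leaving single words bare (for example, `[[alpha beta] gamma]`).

[[harvest [dusk stag]] bridge]

At the top level: head "bridge"; modifier "harvest dusk stag".
Within "harvest dusk stag", the head is "stag" (specifically "dusk stag") and the modifier is "harvest".
Within "dusk stag", the head is "stag" and the modifier is "dusk".
Assembled: [[harvest [dusk stag]] bridge].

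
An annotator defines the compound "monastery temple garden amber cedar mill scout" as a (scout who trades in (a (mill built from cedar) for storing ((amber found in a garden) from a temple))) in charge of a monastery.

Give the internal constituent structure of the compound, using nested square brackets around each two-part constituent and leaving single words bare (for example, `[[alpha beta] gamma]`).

[monastery [[[temple [garden amber]] [cedar mill]] scout]]

The outermost head in the paraphrase is "scout" (specifically "temple garden amber cedar mill scout"), modified by "monastery".
Within "temple garden amber cedar mill scout", the head is "scout" and the modifier is "temple garden amber cedar mill".
Within "temple garden amber cedar mill", the head is "mill" (specifically "cedar mill") and the modifier is "temple garden amber".
Within "temple garden amber", the head is "amber" (specifically "garden amber") and the modifier is "temple".
Within "garden amber", the head is "amber" and the modifier is "garden".
Within "cedar mill", the head is "mill" and the modifier is "cedar".
Assembled: [monastery [[[temple [garden amber]] [cedar mill]] scout]].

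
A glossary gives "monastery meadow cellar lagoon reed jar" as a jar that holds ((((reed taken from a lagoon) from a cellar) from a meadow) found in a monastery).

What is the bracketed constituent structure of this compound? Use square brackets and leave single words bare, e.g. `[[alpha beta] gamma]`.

[[monastery [meadow [cellar [lagoon reed]]]] jar]

Overall it is a kind of jar; the modifier is "monastery meadow cellar lagoon reed".
"monastery meadow cellar lagoon reed" → head "reed" (specifically "meadow cellar lagoon reed"), modifier "monastery".
"meadow cellar lagoon reed" → head "reed" (specifically "cellar lagoon reed"), modifier "meadow".
"cellar lagoon reed" → head "reed" (specifically "lagoon reed"), modifier "cellar".
"lagoon reed" → head "reed", modifier "lagoon".
Assembled: [[monastery [meadow [cellar [lagoon reed]]]] jar].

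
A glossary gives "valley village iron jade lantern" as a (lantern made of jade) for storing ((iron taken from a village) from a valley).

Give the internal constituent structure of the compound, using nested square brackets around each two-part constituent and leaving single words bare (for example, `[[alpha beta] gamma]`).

Overall it is a kind of lantern (specifically "jade lantern"); the modifier is "valley village iron".
Inside "valley village iron": head "iron" (specifically "village iron"), modifier "valley".
Inside "village iron": head "iron", modifier "village".
Inside "jade lantern": head "lantern", modifier "jade".
Assembled: [[valley [village iron]] [jade lantern]].

[[valley [village iron]] [jade lantern]]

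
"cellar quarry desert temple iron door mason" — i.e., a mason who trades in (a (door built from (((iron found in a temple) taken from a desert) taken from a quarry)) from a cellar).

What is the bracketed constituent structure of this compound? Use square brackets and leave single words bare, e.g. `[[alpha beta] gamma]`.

[[cellar [[quarry [desert [temple iron]]] door]] mason]

The outermost head in the paraphrase is "mason", modified by "cellar quarry desert temple iron door".
"cellar quarry desert temple iron door" → head "door" (specifically "quarry desert temple iron door"), modifier "cellar".
"quarry desert temple iron door" → head "door", modifier "quarry desert temple iron".
"quarry desert temple iron" → head "iron" (specifically "desert temple iron"), modifier "quarry".
"desert temple iron" → head "iron" (specifically "temple iron"), modifier "desert".
"temple iron" → head "iron", modifier "temple".
Putting it together: [[cellar [[quarry [desert [temple iron]]] door]] mason].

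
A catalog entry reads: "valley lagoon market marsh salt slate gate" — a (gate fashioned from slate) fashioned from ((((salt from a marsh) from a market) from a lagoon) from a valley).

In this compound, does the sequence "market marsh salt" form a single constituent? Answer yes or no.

yes

The paraphrase groups the words so that "market marsh salt" is one unit: it corresponds to a single parenthesized sub-phrase.
The full structure is [[valley [lagoon [market [marsh salt]]]] [slate gate]], in which [market marsh salt] is a constituent.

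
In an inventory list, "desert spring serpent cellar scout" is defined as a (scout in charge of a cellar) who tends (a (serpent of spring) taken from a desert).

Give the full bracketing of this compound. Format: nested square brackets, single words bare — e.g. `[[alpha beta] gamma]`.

Overall it is a kind of scout (specifically "cellar scout"); the modifier is "desert spring serpent".
Inside "desert spring serpent": head "serpent" (specifically "spring serpent"), modifier "desert".
Inside "spring serpent": head "serpent", modifier "spring".
Inside "cellar scout": head "scout", modifier "cellar".
So the structure is [[desert [spring serpent]] [cellar scout]].

[[desert [spring serpent]] [cellar scout]]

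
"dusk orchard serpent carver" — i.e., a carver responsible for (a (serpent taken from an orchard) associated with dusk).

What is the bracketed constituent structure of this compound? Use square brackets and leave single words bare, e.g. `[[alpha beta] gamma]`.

Whole compound: head "carver", modifier "dusk orchard serpent".
"dusk orchard serpent" → head "serpent" (specifically "orchard serpent"), modifier "dusk".
"orchard serpent" → head "serpent", modifier "orchard".
Assembled: [[dusk [orchard serpent]] carver].

[[dusk [orchard serpent]] carver]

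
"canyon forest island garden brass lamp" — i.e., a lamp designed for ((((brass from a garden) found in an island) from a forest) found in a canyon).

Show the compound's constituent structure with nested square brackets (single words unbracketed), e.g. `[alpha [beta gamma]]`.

[[canyon [forest [island [garden brass]]]] lamp]

At the top level: head "lamp"; modifier "canyon forest island garden brass".
Within "canyon forest island garden brass", the head is "brass" (specifically "forest island garden brass") and the modifier is "canyon".
Within "forest island garden brass", the head is "brass" (specifically "island garden brass") and the modifier is "forest".
Within "island garden brass", the head is "brass" (specifically "garden brass") and the modifier is "island".
Within "garden brass", the head is "brass" and the modifier is "garden".
So the structure is [[canyon [forest [island [garden brass]]]] lamp].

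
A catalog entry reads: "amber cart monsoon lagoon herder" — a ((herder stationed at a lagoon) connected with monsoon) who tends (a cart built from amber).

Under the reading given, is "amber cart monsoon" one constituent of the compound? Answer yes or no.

The top-level split is [amber cart] [monsoon lagoon herder]; the full structure is [[amber cart] [monsoon [lagoon herder]]].
"amber cart monsoon" straddles a constituent boundary, so it is not a single unit.

no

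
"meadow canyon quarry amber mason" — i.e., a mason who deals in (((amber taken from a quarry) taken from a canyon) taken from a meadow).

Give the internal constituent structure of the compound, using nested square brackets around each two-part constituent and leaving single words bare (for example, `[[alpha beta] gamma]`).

[[meadow [canyon [quarry amber]]] mason]

Overall it is a kind of mason; the modifier is "meadow canyon quarry amber".
Inside "meadow canyon quarry amber": head "amber" (specifically "canyon quarry amber"), modifier "meadow".
Inside "canyon quarry amber": head "amber" (specifically "quarry amber"), modifier "canyon".
Inside "quarry amber": head "amber", modifier "quarry".
So the structure is [[meadow [canyon [quarry amber]]] mason].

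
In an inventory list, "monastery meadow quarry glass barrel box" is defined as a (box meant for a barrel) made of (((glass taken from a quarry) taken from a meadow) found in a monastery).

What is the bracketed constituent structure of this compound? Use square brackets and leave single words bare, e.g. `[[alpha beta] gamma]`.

At the top level: head "box" (specifically "barrel box"); modifier "monastery meadow quarry glass".
Within "monastery meadow quarry glass", the head is "glass" (specifically "meadow quarry glass") and the modifier is "monastery".
Within "meadow quarry glass", the head is "glass" (specifically "quarry glass") and the modifier is "meadow".
Within "quarry glass", the head is "glass" and the modifier is "quarry".
Within "barrel box", the head is "box" and the modifier is "barrel".
Putting it together: [[monastery [meadow [quarry glass]]] [barrel box]].

[[monastery [meadow [quarry glass]]] [barrel box]]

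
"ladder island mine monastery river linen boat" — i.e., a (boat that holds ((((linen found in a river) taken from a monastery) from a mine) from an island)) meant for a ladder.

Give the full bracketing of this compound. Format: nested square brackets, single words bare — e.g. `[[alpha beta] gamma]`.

[ladder [[island [mine [monastery [river linen]]]] boat]]

Overall it is a kind of boat (specifically "island mine monastery river linen boat"); the modifier is "ladder".
Inside "island mine monastery river linen boat": head "boat", modifier "island mine monastery river linen".
Inside "island mine monastery river linen": head "linen" (specifically "mine monastery river linen"), modifier "island".
Inside "mine monastery river linen": head "linen" (specifically "monastery river linen"), modifier "mine".
Inside "monastery river linen": head "linen" (specifically "river linen"), modifier "monastery".
Inside "river linen": head "linen", modifier "river".
Assembled: [ladder [[island [mine [monastery [river linen]]]] boat]].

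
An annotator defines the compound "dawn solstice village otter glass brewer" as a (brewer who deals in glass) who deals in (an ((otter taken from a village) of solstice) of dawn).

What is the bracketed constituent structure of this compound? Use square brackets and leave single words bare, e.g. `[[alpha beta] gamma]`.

The outermost head in the paraphrase is "brewer" (specifically "glass brewer"), modified by "dawn solstice village otter".
Inside "dawn solstice village otter": head "otter" (specifically "solstice village otter"), modifier "dawn".
Inside "solstice village otter": head "otter" (specifically "village otter"), modifier "solstice".
Inside "village otter": head "otter", modifier "village".
Inside "glass brewer": head "brewer", modifier "glass".
So the structure is [[dawn [solstice [village otter]]] [glass brewer]].

[[dawn [solstice [village otter]]] [glass brewer]]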